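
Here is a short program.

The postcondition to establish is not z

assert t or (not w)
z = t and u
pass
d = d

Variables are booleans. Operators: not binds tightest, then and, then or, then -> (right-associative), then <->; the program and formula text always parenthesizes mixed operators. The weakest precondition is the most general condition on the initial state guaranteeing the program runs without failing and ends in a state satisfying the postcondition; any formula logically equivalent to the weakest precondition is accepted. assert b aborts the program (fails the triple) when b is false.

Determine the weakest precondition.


Working backward. After the program, not z must hold.
Before d := d: not z
Before skip: not z
Before z := t and u: not (t and u)
Before assert t or (not w): (t or (not w)) and (not (t and u))
Answer: WP = (t or (not w)) and (not (t and u))


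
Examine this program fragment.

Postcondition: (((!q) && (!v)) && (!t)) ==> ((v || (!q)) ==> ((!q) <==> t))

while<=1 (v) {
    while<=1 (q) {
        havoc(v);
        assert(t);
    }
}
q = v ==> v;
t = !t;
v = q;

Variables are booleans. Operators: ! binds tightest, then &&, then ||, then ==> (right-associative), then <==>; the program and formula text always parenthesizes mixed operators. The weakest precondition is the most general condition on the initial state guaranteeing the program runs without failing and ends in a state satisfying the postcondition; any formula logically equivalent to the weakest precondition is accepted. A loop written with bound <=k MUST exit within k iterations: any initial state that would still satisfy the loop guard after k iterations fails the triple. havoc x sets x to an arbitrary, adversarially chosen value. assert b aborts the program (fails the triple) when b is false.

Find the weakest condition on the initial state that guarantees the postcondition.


Working backward. After the program, the postcondition (((!q) && (!v)) && (!t)) ==> ((v || (!q)) ==> ((!q) <==> t)) must hold; in canonical form it is ((!q) && (!v) && (!t)) ==> ((v || (!q)) ==> ((!q) <==> t)).
Before v := q: ((!q) && (!t)) ==> ((!q) <==> t)
Before t := !t: ((!q) && t) ==> ((!q) <==> (!t))
Before q := v ==> v: true
Before the loop (bound <=1), unroll the exhaustion recursion (WP_0 = exit-now case; WP_j = one more guarded iteration, up to j = 1):
  WP_0: !v
  WP_1: v ==> ((!q) && ((!q) ==> (!v)))
So before the loop: v ==> ((!q) && ((!q) ==> (!v)))
Answer: WP = v ==> ((!q) && ((!q) ==> (!v)))


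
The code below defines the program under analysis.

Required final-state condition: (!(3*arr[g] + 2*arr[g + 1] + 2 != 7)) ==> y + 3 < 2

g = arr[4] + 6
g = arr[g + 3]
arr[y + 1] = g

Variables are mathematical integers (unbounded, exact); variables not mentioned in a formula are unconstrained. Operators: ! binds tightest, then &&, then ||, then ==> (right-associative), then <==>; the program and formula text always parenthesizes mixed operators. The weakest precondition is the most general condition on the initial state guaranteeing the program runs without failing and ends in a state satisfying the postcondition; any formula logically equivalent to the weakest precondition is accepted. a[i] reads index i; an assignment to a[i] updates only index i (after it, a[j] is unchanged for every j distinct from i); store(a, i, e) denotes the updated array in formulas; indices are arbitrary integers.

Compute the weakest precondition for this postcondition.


Working backward. After the program, the postcondition (!(3*arr[g] + 2*arr[g + 1] + 2 != 7)) ==> y + 3 < 2 must hold; in canonical form it is (!(2*arr[g + 1] + 3*arr[g] != 5)) ==> y < -1.
Before arr[y + 1] := g: (!(2*store(arr, y + 1, g)[g + 1] + 3*store(arr, y + 1, g)[g] != 5)) ==> y < -1
Before g := arr[g + 3]: (!(2*store(arr, y + 1, arr[g + 3])[arr[g + 3] + 1] + 3*store(arr, y + 1, arr[g + 3])[arr[g + 3]] != 5)) ==> y < -1
Before g := arr[4] + 6: (!(2*store(arr, y + 1, arr[arr[4] + 9])[arr[arr[4] + 9] + 1] + 3*store(arr, y + 1, arr[arr[4] + 9])[arr[arr[4] + 9]] != 5)) ==> y < -1
Answer: WP = (!(2*store(arr, y + 1, arr[arr[4] + 9])[arr[arr[4] + 9] + 1] + 3*store(arr, y + 1, arr[arr[4] + 9])[arr[arr[4] + 9]] != 5)) ==> y < -1


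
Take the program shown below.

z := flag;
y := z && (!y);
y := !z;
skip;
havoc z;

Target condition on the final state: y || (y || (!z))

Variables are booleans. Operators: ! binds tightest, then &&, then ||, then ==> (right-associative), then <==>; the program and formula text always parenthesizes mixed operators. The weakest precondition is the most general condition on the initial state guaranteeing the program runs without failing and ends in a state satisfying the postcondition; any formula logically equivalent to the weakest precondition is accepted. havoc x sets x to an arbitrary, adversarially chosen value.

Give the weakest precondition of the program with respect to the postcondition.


Working backward. After the program, the postcondition y || (y || (!z)) must hold; in canonical form it is y || (!z).
Before havoc z: y
Before skip: y
Before y := !z: !z
Before y := z && (!y): !z
Before z := flag: !flag
Answer: WP = !flag


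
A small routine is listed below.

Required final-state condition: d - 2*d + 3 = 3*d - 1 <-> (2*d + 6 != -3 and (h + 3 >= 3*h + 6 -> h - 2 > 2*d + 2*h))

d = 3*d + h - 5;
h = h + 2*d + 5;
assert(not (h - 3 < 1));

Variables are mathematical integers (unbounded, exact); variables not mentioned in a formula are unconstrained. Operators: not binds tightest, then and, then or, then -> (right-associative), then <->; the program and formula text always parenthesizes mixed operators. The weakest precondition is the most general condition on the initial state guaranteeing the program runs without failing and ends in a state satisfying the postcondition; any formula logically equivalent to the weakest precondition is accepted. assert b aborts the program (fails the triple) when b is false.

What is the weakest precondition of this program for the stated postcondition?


Working backward. After the program, the postcondition d - 2*d + 3 = 3*d - 1 <-> (2*d + 6 != -3 and (h + 3 >= 3*h + 6 -> h - 2 > 2*d + 2*h)) must hold; in canonical form it is 4*d = 4 <-> (2*d != -9 and (2*h <= -3 -> 2*d + h < -2)).
Before assert not (h - 3 < 1): (not (h < 4)) and (4*d = 4 <-> (2*d != -9 and (2*h <= -3 -> 2*d + h < -2)))
Before h := h + 2*d + 5: (not (2*d + h < -1)) and (4*d = 4 <-> (2*d != -9 and (4*d + 2*h <= -13 -> 4*d + h < -7)))
Before d := 3*d + h - 5: (not (6*d + 3*h < 9)) and (12*d + 4*h = 24 <-> (6*d + 2*h != 1 and (12*d + 6*h <= 7 -> 12*d + 5*h < 13)))
Answer: WP = (not (6*d + 3*h < 9)) and (12*d + 4*h = 24 <-> (6*d + 2*h != 1 and (12*d + 6*h <= 7 -> 12*d + 5*h < 13)))


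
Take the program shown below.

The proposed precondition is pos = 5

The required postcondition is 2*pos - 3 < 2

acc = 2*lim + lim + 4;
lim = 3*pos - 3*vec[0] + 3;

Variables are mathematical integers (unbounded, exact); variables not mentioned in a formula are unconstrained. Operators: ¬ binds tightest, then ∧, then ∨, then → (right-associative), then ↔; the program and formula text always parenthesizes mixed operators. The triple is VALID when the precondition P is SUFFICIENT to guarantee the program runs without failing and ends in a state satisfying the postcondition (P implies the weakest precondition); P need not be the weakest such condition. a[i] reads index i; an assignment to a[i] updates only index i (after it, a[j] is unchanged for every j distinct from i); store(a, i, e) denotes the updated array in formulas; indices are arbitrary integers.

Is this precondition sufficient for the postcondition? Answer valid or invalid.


Working backward. After the program, the postcondition 2*pos - 3 < 2 must hold; in canonical form it is 2*pos < 5.
Before lim := 3*pos - 3*vec[0] + 3: 2*pos < 5
Before acc := 2*lim + lim + 4: 2*pos < 5
The weakest precondition is 2*pos < 5.
Check whether pos = 5 implies it.
Countermodel: at the initial state pos = 5, the precondition holds but the weakest precondition fails.
Answer: invalid


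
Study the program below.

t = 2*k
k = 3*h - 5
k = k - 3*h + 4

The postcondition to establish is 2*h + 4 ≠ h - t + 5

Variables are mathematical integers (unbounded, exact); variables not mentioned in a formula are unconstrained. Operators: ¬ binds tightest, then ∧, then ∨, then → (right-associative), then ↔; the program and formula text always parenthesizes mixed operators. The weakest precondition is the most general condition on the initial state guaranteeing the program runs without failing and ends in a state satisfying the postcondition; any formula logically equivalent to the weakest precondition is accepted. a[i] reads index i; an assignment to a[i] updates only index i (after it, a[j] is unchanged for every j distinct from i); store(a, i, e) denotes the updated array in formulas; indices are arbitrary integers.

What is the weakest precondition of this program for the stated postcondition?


Working backward. After the program, the postcondition 2*h + 4 ≠ h - t + 5 must hold; in canonical form it is h + t ≠ 1.
Before k := k - 3*h + 4: h + t ≠ 1
Before k := 3*h - 5: h + t ≠ 1
Before t := 2*k: h + 2*k ≠ 1
Answer: WP = h + 2*k ≠ 1


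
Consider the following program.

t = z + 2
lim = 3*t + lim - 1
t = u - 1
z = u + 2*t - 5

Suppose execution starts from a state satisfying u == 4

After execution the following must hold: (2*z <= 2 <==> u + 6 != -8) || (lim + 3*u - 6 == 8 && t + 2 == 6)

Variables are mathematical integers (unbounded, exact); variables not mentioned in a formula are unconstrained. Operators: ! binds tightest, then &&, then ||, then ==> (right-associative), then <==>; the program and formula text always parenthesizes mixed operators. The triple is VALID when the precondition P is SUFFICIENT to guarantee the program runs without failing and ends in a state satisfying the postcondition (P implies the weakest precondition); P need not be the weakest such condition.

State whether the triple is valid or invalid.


Working backward. After the program, the postcondition (2*z <= 2 <==> u + 6 != -8) || (lim + 3*u - 6 == 8 && t + 2 == 6) must hold; in canonical form it is (2*z <= 2 <==> u != -14) || (lim + 3*u == 14 && t == 4).
Before z := u + 2*t - 5: (4*t + 2*u <= 12 <==> u != -14) || (lim + 3*u == 14 && t == 4)
Before t := u - 1: (6*u <= 16 <==> u != -14) || (lim + 3*u == 14 && u == 5)
Before lim := 3*t + lim - 1: (6*u <= 16 <==> u != -14) || (lim + 3*t + 3*u == 15 && u == 5)
Before t := z + 2: (6*u <= 16 <==> u != -14) || (lim + 3*u + 3*z == 9 && u == 5)
The weakest precondition is (6*u <= 16 <==> u != -14) || (lim + 3*u + 3*z == 9 && u == 5).
Check whether u == 4 implies it.
Countermodel: at the initial state lim = 0, u = 4, z = 0, the precondition holds but the weakest precondition fails.
Answer: invalid


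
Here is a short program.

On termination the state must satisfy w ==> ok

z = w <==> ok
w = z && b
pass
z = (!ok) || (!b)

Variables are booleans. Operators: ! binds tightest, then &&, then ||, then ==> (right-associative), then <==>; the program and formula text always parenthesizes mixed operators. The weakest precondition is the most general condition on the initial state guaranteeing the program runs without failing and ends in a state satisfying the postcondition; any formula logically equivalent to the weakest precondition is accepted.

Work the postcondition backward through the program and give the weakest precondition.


Working backward. After the program, w ==> ok must hold.
Before z := (!ok) || (!b): w ==> ok
Before skip: w ==> ok
Before w := z && b: (z && b) ==> ok
Before z := w <==> ok: ((w <==> ok) && b) ==> ok
Answer: WP = ((w <==> ok) && b) ==> ok


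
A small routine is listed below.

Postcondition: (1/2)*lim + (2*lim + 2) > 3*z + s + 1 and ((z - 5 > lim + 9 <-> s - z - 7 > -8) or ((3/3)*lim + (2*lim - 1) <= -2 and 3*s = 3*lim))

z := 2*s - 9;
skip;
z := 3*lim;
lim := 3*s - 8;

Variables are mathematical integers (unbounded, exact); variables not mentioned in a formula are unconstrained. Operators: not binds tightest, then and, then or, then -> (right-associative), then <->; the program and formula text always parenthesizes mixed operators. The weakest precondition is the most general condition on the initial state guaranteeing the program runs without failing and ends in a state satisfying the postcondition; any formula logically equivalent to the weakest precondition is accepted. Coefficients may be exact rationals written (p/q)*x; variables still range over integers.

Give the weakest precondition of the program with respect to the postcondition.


Working backward. After the program, the postcondition (1/2)*lim + (2*lim + 2) > 3*z + s + 1 and ((z - 5 > lim + 9 <-> s - z - 7 > -8) or ((3/3)*lim + (2*lim - 1) <= -2 and 3*s = 3*lim)) must hold; in canonical form it is (5/2)*lim > s + 3*z - 1 and ((z > lim + 14 <-> s > z - 1) or (3*lim <= -1 and 3*s = 3*lim)).
Before lim := 3*s - 8: (13/2)*s > 3*z + 19 and ((z > 3*s + 6 <-> s > z - 1) or (9*s <= 23 and 6*s = 24))
Before z := 3*lim: (13/2)*s > 9*lim + 19 and ((3*lim > 3*s + 6 <-> s > 3*lim - 1) or (9*s <= 23 and 6*s = 24))
Before skip: (13/2)*s > 9*lim + 19 and ((3*lim > 3*s + 6 <-> s > 3*lim - 1) or (9*s <= 23 and 6*s = 24))
Before z := 2*s - 9: (13/2)*s > 9*lim + 19 and ((3*lim > 3*s + 6 <-> s > 3*lim - 1) or (9*s <= 23 and 6*s = 24))
Answer: WP = (13/2)*s > 9*lim + 19 and ((3*lim > 3*s + 6 <-> s > 3*lim - 1) or (9*s <= 23 and 6*s = 24))


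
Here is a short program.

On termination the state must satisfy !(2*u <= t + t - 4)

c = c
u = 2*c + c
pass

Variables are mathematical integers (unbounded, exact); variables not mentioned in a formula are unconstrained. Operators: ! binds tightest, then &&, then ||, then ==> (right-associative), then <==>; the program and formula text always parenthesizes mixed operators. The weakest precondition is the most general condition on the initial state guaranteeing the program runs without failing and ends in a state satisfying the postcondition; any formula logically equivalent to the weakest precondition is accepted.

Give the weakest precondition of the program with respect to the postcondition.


Working backward. After the program, the postcondition !(2*u <= t + t - 4) must hold; in canonical form it is !(2*u <= 2*t - 4).
Before skip: !(2*u <= 2*t - 4)
Before u := 2*c + c: !(6*c <= 2*t - 4)
Before c := c: !(6*c <= 2*t - 4)
Answer: WP = !(6*c <= 2*t - 4)


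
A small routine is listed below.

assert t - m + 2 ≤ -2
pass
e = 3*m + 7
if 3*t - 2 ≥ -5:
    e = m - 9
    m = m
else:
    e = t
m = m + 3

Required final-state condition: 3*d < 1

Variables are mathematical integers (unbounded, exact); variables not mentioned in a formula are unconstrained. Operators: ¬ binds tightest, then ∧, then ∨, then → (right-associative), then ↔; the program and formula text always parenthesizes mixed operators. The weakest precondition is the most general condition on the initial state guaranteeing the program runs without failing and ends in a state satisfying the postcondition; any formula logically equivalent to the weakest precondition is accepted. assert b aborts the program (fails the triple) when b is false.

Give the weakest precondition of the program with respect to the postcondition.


Working backward. After the program, 3*d < 1 must hold.
Before m := m + 3: 3*d < 1
Then branch requires 3*d < 1; else branch requires 3*d < 1.
Before the if: (3*t ≥ -3 → 3*d < 1) ∧ ((¬(3*t ≥ -3)) → 3*d < 1)
Before e := 3*m + 7: (3*t ≥ -3 → 3*d < 1) ∧ ((¬(3*t ≥ -3)) → 3*d < 1)
Before skip: (3*t ≥ -3 → 3*d < 1) ∧ ((¬(3*t ≥ -3)) → 3*d < 1)
Before assert t - m + 2 ≤ -2: t ≤ m - 4 ∧ (3*t ≥ -3 → 3*d < 1) ∧ ((¬(3*t ≥ -3)) → 3*d < 1)
Answer: WP = t ≤ m - 4 ∧ (3*t ≥ -3 → 3*d < 1) ∧ ((¬(3*t ≥ -3)) → 3*d < 1)


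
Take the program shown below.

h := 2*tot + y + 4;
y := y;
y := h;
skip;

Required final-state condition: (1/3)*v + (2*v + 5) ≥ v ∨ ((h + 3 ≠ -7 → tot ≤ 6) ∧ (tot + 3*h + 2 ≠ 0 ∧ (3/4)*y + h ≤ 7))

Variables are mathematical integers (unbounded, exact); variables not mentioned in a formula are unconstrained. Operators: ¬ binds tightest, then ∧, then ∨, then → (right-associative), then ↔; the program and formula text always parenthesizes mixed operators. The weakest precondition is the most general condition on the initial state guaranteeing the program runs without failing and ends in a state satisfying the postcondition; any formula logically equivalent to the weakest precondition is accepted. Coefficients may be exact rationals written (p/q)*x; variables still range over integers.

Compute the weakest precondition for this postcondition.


Working backward. After the program, the postcondition (1/3)*v + (2*v + 5) ≥ v ∨ ((h + 3 ≠ -7 → tot ≤ 6) ∧ (tot + 3*h + 2 ≠ 0 ∧ (3/4)*y + h ≤ 7)) must hold; in canonical form it is (4/3)*v ≥ -5 ∨ ((h ≠ -10 → tot ≤ 6) ∧ 3*h + tot ≠ -2 ∧ h + (3/4)*y ≤ 7).
Before skip: (4/3)*v ≥ -5 ∨ ((h ≠ -10 → tot ≤ 6) ∧ 3*h + tot ≠ -2 ∧ h + (3/4)*y ≤ 7)
Before y := h: (4/3)*v ≥ -5 ∨ ((h ≠ -10 → tot ≤ 6) ∧ 3*h + tot ≠ -2 ∧ (7/4)*h ≤ 7)
Before y := y: (4/3)*v ≥ -5 ∨ ((h ≠ -10 → tot ≤ 6) ∧ 3*h + tot ≠ -2 ∧ (7/4)*h ≤ 7)
Before h := 2*tot + y + 4: (4/3)*v ≥ -5 ∨ ((2*tot + y ≠ -14 → tot ≤ 6) ∧ 7*tot + 3*y ≠ -14 ∧ (7/2)*tot + (7/4)*y ≤ 0)
Answer: WP = (4/3)*v ≥ -5 ∨ ((2*tot + y ≠ -14 → tot ≤ 6) ∧ 7*tot + 3*y ≠ -14 ∧ (7/2)*tot + (7/4)*y ≤ 0)


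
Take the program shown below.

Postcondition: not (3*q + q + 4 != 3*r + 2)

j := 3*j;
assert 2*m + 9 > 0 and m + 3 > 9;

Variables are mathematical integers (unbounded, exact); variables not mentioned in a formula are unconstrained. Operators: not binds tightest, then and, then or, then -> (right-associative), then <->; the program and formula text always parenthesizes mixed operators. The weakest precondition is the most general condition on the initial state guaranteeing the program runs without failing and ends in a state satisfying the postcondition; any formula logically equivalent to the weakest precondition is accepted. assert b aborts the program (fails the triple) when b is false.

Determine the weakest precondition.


Working backward. After the program, the postcondition not (3*q + q + 4 != 3*r + 2) must hold; in canonical form it is not (4*q != 3*r - 2).
Before assert 2*m + 9 > 0 and m + 3 > 9: 2*m > -9 and m > 6 and (not (4*q != 3*r - 2))
Before j := 3*j: 2*m > -9 and m > 6 and (not (4*q != 3*r - 2))
Answer: WP = 2*m > -9 and m > 6 and (not (4*q != 3*r - 2))


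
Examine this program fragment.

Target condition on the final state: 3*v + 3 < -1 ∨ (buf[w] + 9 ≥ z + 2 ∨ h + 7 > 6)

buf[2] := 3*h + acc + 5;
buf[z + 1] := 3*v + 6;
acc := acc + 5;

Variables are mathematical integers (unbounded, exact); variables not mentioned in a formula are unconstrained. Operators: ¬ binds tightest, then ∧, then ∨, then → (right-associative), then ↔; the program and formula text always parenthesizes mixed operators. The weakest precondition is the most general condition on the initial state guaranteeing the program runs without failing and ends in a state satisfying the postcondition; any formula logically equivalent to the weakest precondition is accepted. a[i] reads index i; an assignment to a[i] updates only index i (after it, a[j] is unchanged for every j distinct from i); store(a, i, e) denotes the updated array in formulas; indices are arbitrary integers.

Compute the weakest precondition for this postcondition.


Working backward. After the program, the postcondition 3*v + 3 < -1 ∨ (buf[w] + 9 ≥ z + 2 ∨ h + 7 > 6) must hold; in canonical form it is 3*v < -4 ∨ buf[w] ≥ z - 7 ∨ h > -1.
Before acc := acc + 5: 3*v < -4 ∨ buf[w] ≥ z - 7 ∨ h > -1
Before buf[z + 1] := 3*v + 6: 3*v < -4 ∨ store(buf, z + 1, 3*v + 6)[w] ≥ z - 7 ∨ h > -1
Before buf[2] := 3*h + acc + 5: 3*v < -4 ∨ store(store(buf, 2, acc + 3*h + 5), z + 1, 3*v + 6)[w] ≥ z - 7 ∨ h > -1
Answer: WP = 3*v < -4 ∨ store(store(buf, 2, acc + 3*h + 5), z + 1, 3*v + 6)[w] ≥ z - 7 ∨ h > -1


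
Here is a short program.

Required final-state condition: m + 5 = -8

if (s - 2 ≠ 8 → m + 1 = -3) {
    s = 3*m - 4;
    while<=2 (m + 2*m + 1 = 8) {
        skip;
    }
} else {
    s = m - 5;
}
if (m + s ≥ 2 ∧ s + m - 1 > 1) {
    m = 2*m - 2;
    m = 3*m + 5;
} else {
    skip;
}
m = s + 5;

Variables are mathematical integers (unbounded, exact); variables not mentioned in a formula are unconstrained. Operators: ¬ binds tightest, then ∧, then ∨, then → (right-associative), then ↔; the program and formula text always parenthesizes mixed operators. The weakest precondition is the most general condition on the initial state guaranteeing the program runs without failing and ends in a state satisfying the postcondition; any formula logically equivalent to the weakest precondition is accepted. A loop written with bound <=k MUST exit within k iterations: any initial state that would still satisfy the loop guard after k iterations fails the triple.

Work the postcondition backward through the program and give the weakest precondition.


Working backward. After the program, the postcondition m + 5 = -8 must hold; in canonical form it is m = -13.
Before m := s + 5: s = -18
Then branch requires s = -18; else branch requires s = -18.
Before the if: ((m + s ≥ 2 ∧ m + s > 2) → s = -18) ∧ ((¬(m + s ≥ 2 ∧ m + s > 2)) → s = -18)
Then branch requires (3*m = 7 → ((3*m = 7 → ((¬(3*m = 7)) ∧ ((4*m ≥ 6 ∧ 4*m > 6) → 3*m = -14) ∧ ((¬(4*m ≥ 6 ∧ 4*m > 6)) → 3*m = -14))) ∧ ((¬(3*m = 7)) → (((4*m ≥ 6 ∧ 4*m > 6) → 3*m = -14) ∧ ((¬(4*m ≥ 6 ∧ 4*m > 6)) → 3*m = -14))))) ∧ ((¬(3*m = 7)) → (((4*m ≥ 6 ∧ 4*m > 6) → 3*m = -14) ∧ ((¬(4*m ≥ 6 ∧ 4*m > 6)) → 3*m = -14))); else branch requires ((2*m ≥ 7 ∧ 2*m > 7) → m = -13) ∧ ((¬(2*m ≥ 7 ∧ 2*m > 7)) → m = -13).
Before the if: ((s ≠ 10 → m = -4) → ((3*m = 7 → ((3*m = 7 → ((¬(3*m = 7)) ∧ ((4*m ≥ 6 ∧ 4*m > 6) → 3*m = -14) ∧ ((¬(4*m ≥ 6 ∧ 4*m > 6)) → 3*m = -14))) ∧ ((¬(3*m = 7)) → (((4*m ≥ 6 ∧ 4*m > 6) → 3*m = -14) ∧ ((¬(4*m ≥ 6 ∧ 4*m > 6)) → 3*m = -14))))) ∧ ((¬(3*m = 7)) → (((4*m ≥ 6 ∧ 4*m > 6) → 3*m = -14) ∧ ((¬(4*m ≥ 6 ∧ 4*m > 6)) → 3*m = -14))))) ∧ ((¬(s ≠ 10 → m = -4)) → (((2*m ≥ 7 ∧ 2*m > 7) → m = -13) ∧ ((¬(2*m ≥ 7 ∧ 2*m > 7)) → m = -13)))
Answer: WP = ((s ≠ 10 → m = -4) → ((3*m = 7 → ((3*m = 7 → ((¬(3*m = 7)) ∧ ((4*m ≥ 6 ∧ 4*m > 6) → 3*m = -14) ∧ ((¬(4*m ≥ 6 ∧ 4*m > 6)) → 3*m = -14))) ∧ ((¬(3*m = 7)) → (((4*m ≥ 6 ∧ 4*m > 6) → 3*m = -14) ∧ ((¬(4*m ≥ 6 ∧ 4*m > 6)) → 3*m = -14))))) ∧ ((¬(3*m = 7)) → (((4*m ≥ 6 ∧ 4*m > 6) → 3*m = -14) ∧ ((¬(4*m ≥ 6 ∧ 4*m > 6)) → 3*m = -14))))) ∧ ((¬(s ≠ 10 → m = -4)) → (((2*m ≥ 7 ∧ 2*m > 7) → m = -13) ∧ ((¬(2*m ≥ 7 ∧ 2*m > 7)) → m = -13)))


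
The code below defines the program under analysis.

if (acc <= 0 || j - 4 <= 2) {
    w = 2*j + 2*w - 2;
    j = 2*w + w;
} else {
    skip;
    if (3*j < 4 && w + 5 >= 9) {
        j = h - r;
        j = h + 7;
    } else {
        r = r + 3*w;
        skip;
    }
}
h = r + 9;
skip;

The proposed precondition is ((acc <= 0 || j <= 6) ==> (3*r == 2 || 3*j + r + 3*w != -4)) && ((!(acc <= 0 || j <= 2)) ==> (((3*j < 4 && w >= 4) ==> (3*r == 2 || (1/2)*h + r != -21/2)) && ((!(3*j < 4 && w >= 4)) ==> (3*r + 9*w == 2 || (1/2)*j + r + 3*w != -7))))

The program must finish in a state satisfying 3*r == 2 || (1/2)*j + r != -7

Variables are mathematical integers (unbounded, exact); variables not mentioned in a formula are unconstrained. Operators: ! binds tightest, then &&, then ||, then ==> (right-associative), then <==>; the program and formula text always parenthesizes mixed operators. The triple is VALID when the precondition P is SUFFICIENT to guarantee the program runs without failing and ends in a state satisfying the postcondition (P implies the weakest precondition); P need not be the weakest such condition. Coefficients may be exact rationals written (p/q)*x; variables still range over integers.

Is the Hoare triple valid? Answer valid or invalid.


Working backward. After the program, 3*r == 2 || (1/2)*j + r != -7 must hold.
Before skip: 3*r == 2 || (1/2)*j + r != -7
Before h := r + 9: 3*r == 2 || (1/2)*j + r != -7
Then branch requires 3*r == 2 || 3*j + r + 3*w != -4; else branch requires ((3*j < 4 && w >= 4) ==> (3*r == 2 || (1/2)*h + r != -21/2)) && ((!(3*j < 4 && w >= 4)) ==> (3*r + 9*w == 2 || (1/2)*j + r + 3*w != -7)).
Before the if: ((acc <= 0 || j <= 6) ==> (3*r == 2 || 3*j + r + 3*w != -4)) && ((!(acc <= 0 || j <= 6)) ==> (((3*j < 4 && w >= 4) ==> (3*r == 2 || (1/2)*h + r != -21/2)) && ((!(3*j < 4 && w >= 4)) ==> (3*r + 9*w == 2 || (1/2)*j + r + 3*w != -7))))
The weakest precondition is ((acc <= 0 || j <= 6) ==> (3*r == 2 || 3*j + r + 3*w != -4)) && ((!(acc <= 0 || j <= 6)) ==> (((3*j < 4 && w >= 4) ==> (3*r == 2 || (1/2)*h + r != -21/2)) && ((!(3*j < 4 && w >= 4)) ==> (3*r + 9*w == 2 || (1/2)*j + r + 3*w != -7)))).
Check whether ((acc <= 0 || j <= 6) ==> (3*r == 2 || 3*j + r + 3*w != -4)) && ((!(acc <= 0 || j <= 2)) ==> (((3*j < 4 && w >= 4) ==> (3*r == 2 || (1/2)*h + r != -21/2)) && ((!(3*j < 4 && w >= 4)) ==> (3*r + 9*w == 2 || (1/2)*j + r + 3*w != -7)))) implies it.
Every state satisfying the precondition satisfies the weakest precondition: the implication holds.
Answer: valid


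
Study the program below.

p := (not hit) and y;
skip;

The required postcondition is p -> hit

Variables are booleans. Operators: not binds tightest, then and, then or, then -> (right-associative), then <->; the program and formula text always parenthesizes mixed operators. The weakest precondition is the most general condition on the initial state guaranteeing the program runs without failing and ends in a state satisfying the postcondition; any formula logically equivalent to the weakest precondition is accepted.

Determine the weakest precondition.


Working backward. After the program, p -> hit must hold.
Before skip: p -> hit
Before p := (not hit) and y: ((not hit) and y) -> hit
Answer: WP = ((not hit) and y) -> hit


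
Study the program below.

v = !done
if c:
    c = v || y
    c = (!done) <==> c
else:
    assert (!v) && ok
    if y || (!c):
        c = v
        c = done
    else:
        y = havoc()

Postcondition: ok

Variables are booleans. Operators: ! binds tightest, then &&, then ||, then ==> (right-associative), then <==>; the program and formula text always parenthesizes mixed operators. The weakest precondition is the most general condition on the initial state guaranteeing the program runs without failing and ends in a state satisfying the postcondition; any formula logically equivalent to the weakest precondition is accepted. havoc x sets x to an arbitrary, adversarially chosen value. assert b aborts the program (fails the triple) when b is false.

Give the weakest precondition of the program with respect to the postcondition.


Working backward. After the program, ok must hold.
Then branch requires ok; else branch requires (!v) && ok && ((y || (!c)) ==> ok) && ((!(y || (!c))) ==> ok).
Before the if: (c ==> ok) && ((!c) ==> ((!v) && ok && ((y || (!c)) ==> ok) && ((!(y || (!c))) ==> ok)))
Before v := !done: (c ==> ok) && ((!c) ==> (done && ok && ((y || (!c)) ==> ok) && ((!(y || (!c))) ==> ok)))
Answer: WP = (c ==> ok) && ((!c) ==> (done && ok && ((y || (!c)) ==> ok) && ((!(y || (!c))) ==> ok)))


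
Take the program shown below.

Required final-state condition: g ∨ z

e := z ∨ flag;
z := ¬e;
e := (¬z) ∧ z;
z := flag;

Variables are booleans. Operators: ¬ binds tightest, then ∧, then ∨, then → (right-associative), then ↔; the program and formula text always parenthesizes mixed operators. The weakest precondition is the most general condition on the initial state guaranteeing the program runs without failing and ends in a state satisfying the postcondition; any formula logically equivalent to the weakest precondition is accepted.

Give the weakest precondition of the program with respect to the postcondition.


Working backward. After the program, g ∨ z must hold.
Before z := flag: g ∨ flag
Before e := (¬z) ∧ z: g ∨ flag
Before z := ¬e: g ∨ flag
Before e := z ∨ flag: g ∨ flag
Answer: WP = g ∨ flag


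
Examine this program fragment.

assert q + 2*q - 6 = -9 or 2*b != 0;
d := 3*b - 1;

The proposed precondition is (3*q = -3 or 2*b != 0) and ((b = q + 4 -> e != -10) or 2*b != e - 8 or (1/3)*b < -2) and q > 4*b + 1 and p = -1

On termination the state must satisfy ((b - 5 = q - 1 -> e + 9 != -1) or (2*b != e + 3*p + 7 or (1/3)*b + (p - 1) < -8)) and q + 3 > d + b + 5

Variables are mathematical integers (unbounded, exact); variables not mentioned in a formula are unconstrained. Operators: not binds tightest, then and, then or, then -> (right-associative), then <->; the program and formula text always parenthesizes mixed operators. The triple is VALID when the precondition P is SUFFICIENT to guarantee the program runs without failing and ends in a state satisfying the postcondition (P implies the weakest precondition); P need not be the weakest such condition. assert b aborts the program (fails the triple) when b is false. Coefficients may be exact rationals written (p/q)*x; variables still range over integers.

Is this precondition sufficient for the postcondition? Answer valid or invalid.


Working backward. After the program, the postcondition ((b - 5 = q - 1 -> e + 9 != -1) or (2*b != e + 3*p + 7 or (1/3)*b + (p - 1) < -8)) and q + 3 > d + b + 5 must hold; in canonical form it is ((b = q + 4 -> e != -10) or 2*b != e + 3*p + 7 or (1/3)*b + p < -7) and q > b + d + 2.
Before d := 3*b - 1: ((b = q + 4 -> e != -10) or 2*b != e + 3*p + 7 or (1/3)*b + p < -7) and q > 4*b + 1
Before assert q + 2*q - 6 = -9 or 2*b != 0: (3*q = -3 or 2*b != 0) and ((b = q + 4 -> e != -10) or 2*b != e + 3*p + 7 or (1/3)*b + p < -7) and q > 4*b + 1
The weakest precondition is (3*q = -3 or 2*b != 0) and ((b = q + 4 -> e != -10) or 2*b != e + 3*p + 7 or (1/3)*b + p < -7) and q > 4*b + 1.
Check whether (3*q = -3 or 2*b != 0) and ((b = q + 4 -> e != -10) or 2*b != e - 8 or (1/3)*b < -2) and q > 4*b + 1 and p = -1 implies it.
Countermodel: at the initial state b = -3, e = -10, p = -1, q = -7, the precondition holds but the weakest precondition fails.
Answer: invalid


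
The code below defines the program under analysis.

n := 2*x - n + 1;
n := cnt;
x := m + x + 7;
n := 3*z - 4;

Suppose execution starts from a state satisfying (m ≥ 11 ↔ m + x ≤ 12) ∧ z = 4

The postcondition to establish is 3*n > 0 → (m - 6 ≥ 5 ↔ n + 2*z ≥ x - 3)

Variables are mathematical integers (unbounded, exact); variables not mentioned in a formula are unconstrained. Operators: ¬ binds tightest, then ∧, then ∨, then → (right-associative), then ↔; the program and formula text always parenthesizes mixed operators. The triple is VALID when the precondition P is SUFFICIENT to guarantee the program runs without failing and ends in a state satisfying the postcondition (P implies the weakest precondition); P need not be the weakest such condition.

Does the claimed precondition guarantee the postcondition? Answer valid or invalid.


Working backward. After the program, the postcondition 3*n > 0 → (m - 6 ≥ 5 ↔ n + 2*z ≥ x - 3) must hold; in canonical form it is 3*n > 0 → (m ≥ 11 ↔ n + 2*z ≥ x - 3).
Before n := 3*z - 4: 9*z > 12 → (m ≥ 11 ↔ 5*z ≥ x + 1)
Before x := m + x + 7: 9*z > 12 → (m ≥ 11 ↔ 5*z ≥ m + x + 8)
Before n := cnt: 9*z > 12 → (m ≥ 11 ↔ 5*z ≥ m + x + 8)
Before n := 2*x - n + 1: 9*z > 12 → (m ≥ 11 ↔ 5*z ≥ m + x + 8)
The weakest precondition is 9*z > 12 → (m ≥ 11 ↔ 5*z ≥ m + x + 8).
Check whether (m ≥ 11 ↔ m + x ≤ 12) ∧ z = 4 implies it.
Every state satisfying the precondition satisfies the weakest precondition: the implication holds.
Answer: valid


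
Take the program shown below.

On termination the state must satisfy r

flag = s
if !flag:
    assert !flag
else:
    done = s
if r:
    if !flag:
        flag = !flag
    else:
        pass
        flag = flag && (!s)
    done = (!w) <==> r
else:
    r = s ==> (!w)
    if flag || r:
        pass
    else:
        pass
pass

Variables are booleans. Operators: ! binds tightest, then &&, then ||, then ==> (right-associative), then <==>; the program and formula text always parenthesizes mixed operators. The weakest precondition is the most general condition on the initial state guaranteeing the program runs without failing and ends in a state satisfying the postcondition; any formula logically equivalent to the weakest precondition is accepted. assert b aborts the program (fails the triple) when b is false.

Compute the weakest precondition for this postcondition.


Working backward. After the program, r must hold.
Before skip: r
Then branch requires ((!flag) ==> r) && (flag ==> r); else branch requires ((flag || (s ==> (!w))) ==> (s ==> (!w))) && ((!(flag || (s ==> (!w)))) ==> (s ==> (!w))).
Before the if: (r ==> (((!flag) ==> r) && (flag ==> r))) && ((!r) ==> (((flag || (s ==> (!w))) ==> (s ==> (!w))) && ((!(flag || (s ==> (!w)))) ==> (s ==> (!w)))))
Then branch requires (!flag) && (r ==> (((!flag) ==> r) && (flag ==> r))) && ((!r) ==> (((flag || (s ==> (!w))) ==> (s ==> (!w))) && ((!(flag || (s ==> (!w)))) ==> (s ==> (!w))))); else branch requires (r ==> (((!flag) ==> r) && (flag ==> r))) && ((!r) ==> (((flag || (s ==> (!w))) ==> (s ==> (!w))) && ((!(flag || (s ==> (!w)))) ==> (s ==> (!w))))).
Before the if: ((!flag) ==> ((!flag) && (r ==> (((!flag) ==> r) && (flag ==> r))) && ((!r) ==> (((flag || (s ==> (!w))) ==> (s ==> (!w))) && ((!(flag || (s ==> (!w)))) ==> (s ==> (!w))))))) && (flag ==> ((r ==> (((!flag) ==> r) && (flag ==> r))) && ((!r) ==> (((flag || (s ==> (!w))) ==> (s ==> (!w))) && ((!(flag || (s ==> (!w)))) ==> (s ==> (!w)))))))
Before flag := s: ((!s) ==> ((!s) && (r ==> (((!s) ==> r) && (s ==> r))) && ((!r) ==> (((s || (s ==> (!w))) ==> (s ==> (!w))) && ((!(s || (s ==> (!w)))) ==> (s ==> (!w))))))) && (s ==> ((r ==> (((!s) ==> r) && (s ==> r))) && ((!r) ==> (((s || (s ==> (!w))) ==> (s ==> (!w))) && ((!(s || (s ==> (!w)))) ==> (s ==> (!w)))))))
Answer: WP = ((!s) ==> ((!s) && (r ==> (((!s) ==> r) && (s ==> r))) && ((!r) ==> (((s || (s ==> (!w))) ==> (s ==> (!w))) && ((!(s || (s ==> (!w)))) ==> (s ==> (!w))))))) && (s ==> ((r ==> (((!s) ==> r) && (s ==> r))) && ((!r) ==> (((s || (s ==> (!w))) ==> (s ==> (!w))) && ((!(s || (s ==> (!w)))) ==> (s ==> (!w)))))))


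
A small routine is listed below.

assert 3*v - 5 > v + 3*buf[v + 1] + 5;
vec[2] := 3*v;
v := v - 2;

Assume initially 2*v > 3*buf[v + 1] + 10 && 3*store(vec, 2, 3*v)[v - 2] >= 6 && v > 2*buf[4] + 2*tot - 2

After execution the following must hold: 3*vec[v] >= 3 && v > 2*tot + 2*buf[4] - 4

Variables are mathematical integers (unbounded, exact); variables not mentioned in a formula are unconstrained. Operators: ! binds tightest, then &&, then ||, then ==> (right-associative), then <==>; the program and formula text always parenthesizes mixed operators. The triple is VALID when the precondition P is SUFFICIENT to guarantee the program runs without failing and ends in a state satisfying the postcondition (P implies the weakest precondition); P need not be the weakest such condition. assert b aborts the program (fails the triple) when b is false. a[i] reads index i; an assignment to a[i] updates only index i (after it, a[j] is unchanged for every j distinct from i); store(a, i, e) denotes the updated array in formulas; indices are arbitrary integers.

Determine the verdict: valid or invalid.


Working backward. After the program, the postcondition 3*vec[v] >= 3 && v > 2*tot + 2*buf[4] - 4 must hold; in canonical form it is 3*vec[v] >= 3 && v > 2*buf[4] + 2*tot - 4.
Before v := v - 2: 3*vec[v - 2] >= 3 && v > 2*buf[4] + 2*tot - 2
Before vec[2] := 3*v: 3*store(vec, 2, 3*v)[v - 2] >= 3 && v > 2*buf[4] + 2*tot - 2
Before assert 3*v - 5 > v + 3*buf[v + 1] + 5: 2*v > 3*buf[v + 1] + 10 && 3*store(vec, 2, 3*v)[v - 2] >= 3 && v > 2*buf[4] + 2*tot - 2
The weakest precondition is 2*v > 3*buf[v + 1] + 10 && 3*store(vec, 2, 3*v)[v - 2] >= 3 && v > 2*buf[4] + 2*tot - 2.
Check whether 2*v > 3*buf[v + 1] + 10 && 3*store(vec, 2, 3*v)[v - 2] >= 6 && v > 2*buf[4] + 2*tot - 2 implies it.
Every state satisfying the precondition satisfies the weakest precondition: the implication holds.
Answer: valid


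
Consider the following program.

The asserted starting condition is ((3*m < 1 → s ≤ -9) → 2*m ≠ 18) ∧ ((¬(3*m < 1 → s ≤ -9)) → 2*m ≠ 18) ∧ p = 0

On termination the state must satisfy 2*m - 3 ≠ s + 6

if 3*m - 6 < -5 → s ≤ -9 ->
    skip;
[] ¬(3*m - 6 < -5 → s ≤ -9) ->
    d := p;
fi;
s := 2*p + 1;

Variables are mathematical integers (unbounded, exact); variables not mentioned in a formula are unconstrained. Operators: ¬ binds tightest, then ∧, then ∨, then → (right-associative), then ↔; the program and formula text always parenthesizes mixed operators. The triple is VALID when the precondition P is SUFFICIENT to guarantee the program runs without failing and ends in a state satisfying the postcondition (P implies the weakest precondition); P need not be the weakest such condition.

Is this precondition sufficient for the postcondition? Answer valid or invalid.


Working backward. After the program, the postcondition 2*m - 3 ≠ s + 6 must hold; in canonical form it is 2*m ≠ s + 9.
Before s := 2*p + 1: 2*m ≠ 2*p + 10
Then branch requires 2*m ≠ 2*p + 10; else branch requires 2*m ≠ 2*p + 10.
Before the if: ((3*m < 1 → s ≤ -9) → 2*m ≠ 2*p + 10) ∧ ((¬(3*m < 1 → s ≤ -9)) → 2*m ≠ 2*p + 10)
The weakest precondition is ((3*m < 1 → s ≤ -9) → 2*m ≠ 2*p + 10) ∧ ((¬(3*m < 1 → s ≤ -9)) → 2*m ≠ 2*p + 10).
Check whether ((3*m < 1 → s ≤ -9) → 2*m ≠ 18) ∧ ((¬(3*m < 1 → s ≤ -9)) → 2*m ≠ 18) ∧ p = 0 implies it.
Countermodel: at the initial state m = 5, p = 0, s = 0, the precondition holds but the weakest precondition fails.
Answer: invalid


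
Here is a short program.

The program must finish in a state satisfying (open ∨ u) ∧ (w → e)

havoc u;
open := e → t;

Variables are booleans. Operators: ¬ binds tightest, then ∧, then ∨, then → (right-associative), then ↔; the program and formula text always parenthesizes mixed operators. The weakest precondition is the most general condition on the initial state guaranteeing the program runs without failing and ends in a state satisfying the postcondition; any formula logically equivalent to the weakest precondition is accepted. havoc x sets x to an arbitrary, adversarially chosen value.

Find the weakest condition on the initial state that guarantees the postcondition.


Working backward. After the program, (open ∨ u) ∧ (w → e) must hold.
Before open := e → t: ((e → t) ∨ u) ∧ (w → e)
Before havoc u: (w → e) ∧ (e → t)
Answer: WP = (w → e) ∧ (e → t)


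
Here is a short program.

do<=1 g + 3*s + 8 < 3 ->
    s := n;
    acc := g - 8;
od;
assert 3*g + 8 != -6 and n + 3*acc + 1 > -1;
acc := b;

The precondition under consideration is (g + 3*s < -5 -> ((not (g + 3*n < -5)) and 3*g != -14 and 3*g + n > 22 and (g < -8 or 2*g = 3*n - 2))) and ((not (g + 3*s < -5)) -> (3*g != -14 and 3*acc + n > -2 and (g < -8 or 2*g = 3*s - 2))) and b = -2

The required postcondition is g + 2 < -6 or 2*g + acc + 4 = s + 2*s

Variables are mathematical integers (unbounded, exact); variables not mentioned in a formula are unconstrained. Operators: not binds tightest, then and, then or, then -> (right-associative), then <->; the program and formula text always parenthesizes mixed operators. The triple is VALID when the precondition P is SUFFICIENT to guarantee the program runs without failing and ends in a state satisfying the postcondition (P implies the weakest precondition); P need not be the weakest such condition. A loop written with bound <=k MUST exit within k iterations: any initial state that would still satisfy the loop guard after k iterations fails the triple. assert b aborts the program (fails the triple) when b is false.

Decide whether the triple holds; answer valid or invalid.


Working backward. After the program, the postcondition g + 2 < -6 or 2*g + acc + 4 = s + 2*s must hold; in canonical form it is g < -8 or acc + 2*g = 3*s - 4.
Before acc := b: g < -8 or b + 2*g = 3*s - 4
Before assert 3*g + 8 != -6 and n + 3*acc + 1 > -1: 3*g != -14 and 3*acc + n > -2 and (g < -8 or b + 2*g = 3*s - 4)
Before the loop (bound <=1), unroll the exhaustion recursion (WP_0 = exit-now case; WP_j = one more guarded iteration, up to j = 1):
  WP_0: (not (g + 3*s < -5)) and 3*g != -14 and 3*acc + n > -2 and (g < -8 or b + 2*g = 3*s - 4)
  WP_1: (g + 3*s < -5 -> ((not (g + 3*n < -5)) and 3*g != -14 and 3*g + n > 22 and (g < -8 or b + 2*g = 3*n - 4))) and ((not (g + 3*s < -5)) -> (3*g != -14 and 3*acc + n > -2 and (g < -8 or b + 2*g = 3*s - 4)))
So before the loop: (g + 3*s < -5 -> ((not (g + 3*n < -5)) and 3*g != -14 and 3*g + n > 22 and (g < -8 or b + 2*g = 3*n - 4))) and ((not (g + 3*s < -5)) -> (3*g != -14 and 3*acc + n > -2 and (g < -8 or b + 2*g = 3*s - 4)))
The weakest precondition is (g + 3*s < -5 -> ((not (g + 3*n < -5)) and 3*g != -14 and 3*g + n > 22 and (g < -8 or b + 2*g = 3*n - 4))) and ((not (g + 3*s < -5)) -> (3*g != -14 and 3*acc + n > -2 and (g < -8 or b + 2*g = 3*s - 4))).
Check whether (g + 3*s < -5 -> ((not (g + 3*n < -5)) and 3*g != -14 and 3*g + n > 22 and (g < -8 or 2*g = 3*n - 2))) and ((not (g + 3*s < -5)) -> (3*g != -14 and 3*acc + n > -2 and (g < -8 or 2*g = 3*s - 2))) and b = -2 implies it.
Every state satisfying the precondition satisfies the weakest precondition: the implication holds.
Answer: valid
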